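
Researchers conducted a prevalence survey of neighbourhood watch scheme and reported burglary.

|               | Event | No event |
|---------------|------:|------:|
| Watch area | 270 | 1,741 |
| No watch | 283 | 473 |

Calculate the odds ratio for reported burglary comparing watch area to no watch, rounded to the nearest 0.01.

Cells: a = 270, b = 1741, c = 283, d = 473.
OR = (a·d)/(b·c) = (270 × 473) / (1741 × 283) = 127710 / 492703 = 0.25920
Exposure is associated with lower odds of reported burglary (OR = 0.26 < 1).

0.26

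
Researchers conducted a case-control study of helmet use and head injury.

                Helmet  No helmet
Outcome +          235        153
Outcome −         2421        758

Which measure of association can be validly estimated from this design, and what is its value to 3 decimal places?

0.481

Reading the table with exposure as columns: a = 235 (Helmet, case), b = 2421 (Helmet, non-case), c = 153 (No helmet, case), d = 758.
This is a case-control study: participants were sampled on outcome status, so risks in the source population cannot be estimated directly — relative risk is not valid here. The odds ratio is the appropriate measure.
OR = (a·d)/(b·c) = (235 × 758) / (2421 × 153) = 178130 / 370413 = 0.48090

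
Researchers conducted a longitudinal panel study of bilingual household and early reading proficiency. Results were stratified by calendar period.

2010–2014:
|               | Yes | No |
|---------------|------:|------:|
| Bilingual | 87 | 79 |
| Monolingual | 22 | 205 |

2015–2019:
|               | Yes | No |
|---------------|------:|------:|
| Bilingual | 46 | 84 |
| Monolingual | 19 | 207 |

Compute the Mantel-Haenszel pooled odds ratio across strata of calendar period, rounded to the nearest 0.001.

8.099

OR_MH = Σ(aᵢdᵢ/nᵢ) / Σ(bᵢcᵢ/nᵢ), where nᵢ is the stratum total.
Stratum 1 (2010–2014): n = 393; a·d/n = 87·205/393 = 45.3817; b·c/n = 79·22/393 = 4.4224
Stratum 2 (2015–2019): n = 356; a·d/n = 46·207/356 = 26.7472; b·c/n = 84·19/356 = 4.4831
OR_MH = (45.3817 + 26.7472) / (4.4224 + 4.4831) = 72.1289 / 8.9055 = 8.09933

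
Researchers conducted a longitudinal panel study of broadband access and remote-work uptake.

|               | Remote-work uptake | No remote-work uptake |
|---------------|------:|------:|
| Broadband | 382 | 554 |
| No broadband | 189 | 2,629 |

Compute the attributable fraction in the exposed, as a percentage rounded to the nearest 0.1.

83.6

Cells: a = 382, b = 554, c = 189, d = 2629.
Risk in exposed = 382/936 = 0.40812; risk in unexposed = 189/2818 = 0.06707.
RR = 0.40812/0.06707 = 6.08509
AR% = (RR − 1)/RR × 100 = (6.08509 − 1)/6.08509 × 100 = 83.5664%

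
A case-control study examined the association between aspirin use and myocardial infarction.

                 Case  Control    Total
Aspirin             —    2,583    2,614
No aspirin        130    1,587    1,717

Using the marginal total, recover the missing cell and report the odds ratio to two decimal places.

0.15

The missing cell is in the exposed row: 2614 − 2583 = 31.
So a = 31, b = 2583, c = 130, d = 1587.
OR = (a·d)/(b·c) = (31 × 1587) / (2583 × 130) = 49197 / 335790 = 0.14651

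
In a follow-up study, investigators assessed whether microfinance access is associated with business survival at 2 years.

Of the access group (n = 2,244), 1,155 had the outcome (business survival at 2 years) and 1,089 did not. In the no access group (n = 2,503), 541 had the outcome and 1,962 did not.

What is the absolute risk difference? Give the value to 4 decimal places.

From the description: a = 1155, b = 1089, c = 541, d = 1962.
Risk in exposed = 1155/2244 = 0.514706; risk in unexposed = 541/2503 = 0.216141.
Risk difference = 0.514706 − 0.216141 = 0.298565

0.2986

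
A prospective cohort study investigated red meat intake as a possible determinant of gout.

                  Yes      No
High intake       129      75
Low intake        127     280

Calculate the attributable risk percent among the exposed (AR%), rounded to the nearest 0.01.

50.65

Cells: a = 129, b = 75, c = 127, d = 280.
Risk in exposed = 129/204 = 0.63235; risk in unexposed = 127/407 = 0.31204.
RR = 0.63235/0.31204 = 2.02652
AR% = (RR − 1)/RR × 100 = (2.02652 − 1)/2.02652 × 100 = 50.6542%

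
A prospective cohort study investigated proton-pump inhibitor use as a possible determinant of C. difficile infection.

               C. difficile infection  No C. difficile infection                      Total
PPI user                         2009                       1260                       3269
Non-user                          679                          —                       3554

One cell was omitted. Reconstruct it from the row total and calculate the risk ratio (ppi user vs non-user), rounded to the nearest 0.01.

The missing cell is in the unexposed row: 3554 − 679 = 2875.
So a = 2009, b = 1260, c = 679, d = 2875.
RR = [a/(a+b)] / [c/(c+d)] = (2009/3269) / (679/3554) = 0.61456/0.19105 = 3.21672

3.22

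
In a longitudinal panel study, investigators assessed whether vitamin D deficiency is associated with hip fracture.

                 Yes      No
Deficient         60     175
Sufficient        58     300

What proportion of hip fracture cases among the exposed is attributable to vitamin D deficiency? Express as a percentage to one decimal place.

36.5

Cells: a = 60, b = 175, c = 58, d = 300.
Risk in exposed = 60/235 = 0.25532; risk in unexposed = 58/358 = 0.16201.
RR = 0.25532/0.16201 = 1.57594
AR% = (RR − 1)/RR × 100 = (1.57594 − 1)/1.57594 × 100 = 36.5456%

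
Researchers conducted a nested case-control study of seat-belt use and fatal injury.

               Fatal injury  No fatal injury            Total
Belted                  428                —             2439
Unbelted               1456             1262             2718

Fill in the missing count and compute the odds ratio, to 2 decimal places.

0.18

The missing cell is in the exposed row: 2439 − 428 = 2011.
So a = 428, b = 2011, c = 1456, d = 1262.
OR = (a·d)/(b·c) = (428 × 1262) / (2011 × 1456) = 540136 / 2928016 = 0.18447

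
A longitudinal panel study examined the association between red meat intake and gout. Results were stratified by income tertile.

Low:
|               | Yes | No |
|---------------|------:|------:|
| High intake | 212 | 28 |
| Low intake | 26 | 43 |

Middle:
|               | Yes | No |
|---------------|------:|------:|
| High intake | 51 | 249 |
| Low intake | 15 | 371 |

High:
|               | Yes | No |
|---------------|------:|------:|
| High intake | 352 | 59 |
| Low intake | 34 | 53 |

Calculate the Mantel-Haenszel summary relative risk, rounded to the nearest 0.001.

2.509

RR_MH = Σ(aᵢ·n₀ᵢ/nᵢ) / Σ(cᵢ·n₁ᵢ/nᵢ), with n₁ᵢ = aᵢ+bᵢ (exposed), n₀ᵢ = cᵢ+dᵢ (unexposed), nᵢ = n₁ᵢ+n₀ᵢ.
Stratum 1 (Low): n₁ = 240, n₀ = 69, n = 309; a·n₀/n = 212·69/309 = 47.3398; c·n₁/n = 26·240/309 = 20.1942
Stratum 2 (Middle): n₁ = 300, n₀ = 386, n = 686; a·n₀/n = 51·386/686 = 28.6968; c·n₁/n = 15·300/686 = 6.5598
Stratum 3 (High): n₁ = 411, n₀ = 87, n = 498; a·n₀/n = 352·87/498 = 61.4940; c·n₁/n = 34·411/498 = 28.0602
RR_MH = (47.3398 + 28.6968 + 61.4940) / (20.1942 + 6.5598 + 28.0602) = 137.5306 / 54.8142 = 2.50903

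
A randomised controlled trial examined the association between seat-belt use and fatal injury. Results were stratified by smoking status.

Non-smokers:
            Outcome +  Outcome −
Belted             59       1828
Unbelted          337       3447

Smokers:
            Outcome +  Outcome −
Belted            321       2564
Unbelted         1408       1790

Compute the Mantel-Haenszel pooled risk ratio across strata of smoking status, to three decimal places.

0.267

RR_MH = Σ(aᵢ·n₀ᵢ/nᵢ) / Σ(cᵢ·n₁ᵢ/nᵢ), with n₁ᵢ = aᵢ+bᵢ (exposed), n₀ᵢ = cᵢ+dᵢ (unexposed), nᵢ = n₁ᵢ+n₀ᵢ.
Stratum 1 (Non-smokers): n₁ = 1887, n₀ = 3784, n = 5671; a·n₀/n = 59·3784/5671 = 39.3680; c·n₁/n = 337·1887/5671 = 112.1352
Stratum 2 (Smokers): n₁ = 2885, n₀ = 3198, n = 6083; a·n₀/n = 321·3198/6083 = 168.7585; c·n₁/n = 1408·2885/6083 = 667.7758
RR_MH = (39.3680 + 168.7585) / (112.1352 + 667.7758) = 208.1265 / 779.9110 = 0.26686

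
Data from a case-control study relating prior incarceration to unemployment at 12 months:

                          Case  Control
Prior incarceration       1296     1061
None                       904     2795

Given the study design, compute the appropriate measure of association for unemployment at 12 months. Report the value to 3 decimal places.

3.777

Cells: a = 1296, b = 1061, c = 904, d = 2795.
This is a case-control study: participants were sampled on outcome status, so risks in the source population cannot be estimated directly — relative risk is not valid here. The odds ratio is the appropriate measure.
OR = (a·d)/(b·c) = (1296 × 2795) / (1061 × 904) = 3622320 / 959144 = 3.77662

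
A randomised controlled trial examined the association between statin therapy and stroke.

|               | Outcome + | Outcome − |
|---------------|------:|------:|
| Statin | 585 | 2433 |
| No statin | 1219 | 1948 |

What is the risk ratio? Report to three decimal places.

0.504

Cells: a = 585, b = 2433, c = 1219, d = 1948.
Risk in exposed = 585/3018 = 0.19384; risk in unexposed = 1219/3167 = 0.38491.
RR = 0.19384 / 0.38491 = 0.50359
The risk is 50% lower among the exposed than among the unexposed.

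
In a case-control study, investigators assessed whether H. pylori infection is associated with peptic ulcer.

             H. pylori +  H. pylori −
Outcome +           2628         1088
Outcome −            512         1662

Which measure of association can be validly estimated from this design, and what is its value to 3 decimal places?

Reading the table with exposure as columns: a = 2628 (H. pylori +, case), b = 512 (H. pylori +, non-case), c = 1088 (H. pylori −, case), d = 1662.
This is a case-control study: participants were sampled on outcome status, so risks in the source population cannot be estimated directly — relative risk is not valid here. The odds ratio is the appropriate measure.
OR = (a·d)/(b·c) = (2628 × 1662) / (512 × 1088) = 4367736 / 557056 = 7.84075

7.841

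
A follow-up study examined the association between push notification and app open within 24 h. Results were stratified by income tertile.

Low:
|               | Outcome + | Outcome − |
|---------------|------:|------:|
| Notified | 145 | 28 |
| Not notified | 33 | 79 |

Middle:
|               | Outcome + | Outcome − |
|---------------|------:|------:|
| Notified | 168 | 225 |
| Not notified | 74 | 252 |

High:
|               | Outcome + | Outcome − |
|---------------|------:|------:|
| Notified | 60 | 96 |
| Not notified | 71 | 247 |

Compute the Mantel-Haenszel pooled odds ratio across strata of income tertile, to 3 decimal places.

OR_MH = Σ(aᵢdᵢ/nᵢ) / Σ(bᵢcᵢ/nᵢ), where nᵢ is the stratum total.
Stratum 1 (Low): n = 285; a·d/n = 145·79/285 = 40.1930; b·c/n = 28·33/285 = 3.2421
Stratum 2 (Middle): n = 719; a·d/n = 168·252/719 = 58.8818; b·c/n = 225·74/719 = 23.1572
Stratum 3 (High): n = 474; a·d/n = 60·247/474 = 31.2658; b·c/n = 96·71/474 = 14.3797
OR_MH = (40.1930 + 58.8818 + 31.2658) / (3.2421 + 23.1572 + 14.3797) = 130.3406 / 40.7790 = 3.19627

3.196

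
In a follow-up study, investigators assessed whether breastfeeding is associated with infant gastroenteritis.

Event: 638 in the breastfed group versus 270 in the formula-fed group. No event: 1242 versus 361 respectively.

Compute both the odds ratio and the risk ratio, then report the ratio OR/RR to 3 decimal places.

0.866

From the description: a = 638, b = 1242, c = 270, d = 361.
OR = (638·361)/(1242·270) = 230318/335340 = 0.68682
Risk in exposed = 638/1880 = 0.33936; risk in unexposed = 270/631 = 0.42789; RR = 0.79310
OR/RR = 0.68682 / 0.79310 = 0.86599
The outcome is not rare, so the OR lies further from 1 than the RR.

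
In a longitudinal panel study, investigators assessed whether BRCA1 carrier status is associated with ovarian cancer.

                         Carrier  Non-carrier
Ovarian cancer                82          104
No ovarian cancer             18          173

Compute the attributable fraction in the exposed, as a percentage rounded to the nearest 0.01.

Reading the table with exposure as columns: a = 82 (Carrier, case), b = 18 (Carrier, non-case), c = 104 (Non-carrier, case), d = 173.
Risk in exposed = 82/100 = 0.82000; risk in unexposed = 104/277 = 0.37545.
RR = 0.82000/0.37545 = 2.18404
AR% = (RR − 1)/RR × 100 = (2.18404 − 1)/2.18404 × 100 = 54.2133%

54.21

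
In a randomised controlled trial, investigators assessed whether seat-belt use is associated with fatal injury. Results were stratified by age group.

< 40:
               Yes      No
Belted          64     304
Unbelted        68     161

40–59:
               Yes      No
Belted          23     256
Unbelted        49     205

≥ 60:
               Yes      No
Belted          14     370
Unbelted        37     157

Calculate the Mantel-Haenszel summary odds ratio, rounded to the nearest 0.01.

OR_MH = Σ(aᵢdᵢ/nᵢ) / Σ(bᵢcᵢ/nᵢ), where nᵢ is the stratum total.
Stratum 1 (< 40): n = 597; a·d/n = 64·161/597 = 17.2596; b·c/n = 304·68/597 = 34.6265
Stratum 2 (40–59): n = 533; a·d/n = 23·205/533 = 8.8462; b·c/n = 256·49/533 = 23.5347
Stratum 3 (≥ 60): n = 578; a·d/n = 14·157/578 = 3.8028; b·c/n = 370·37/578 = 23.6851
OR_MH = (17.2596 + 8.8462 + 3.8028) / (34.6265 + 23.5347 + 23.6851) = 29.9086 / 81.8463 = 0.36542

0.37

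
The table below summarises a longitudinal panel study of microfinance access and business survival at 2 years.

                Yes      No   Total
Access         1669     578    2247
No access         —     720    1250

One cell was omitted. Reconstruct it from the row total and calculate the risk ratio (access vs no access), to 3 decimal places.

The missing cell is in the unexposed row: 1250 − 720 = 530.
So a = 1669, b = 578, c = 530, d = 720.
RR = [a/(a+b)] / [c/(c+d)] = (1669/2247) / (530/1250) = 0.74277/0.42400 = 1.75181

1.752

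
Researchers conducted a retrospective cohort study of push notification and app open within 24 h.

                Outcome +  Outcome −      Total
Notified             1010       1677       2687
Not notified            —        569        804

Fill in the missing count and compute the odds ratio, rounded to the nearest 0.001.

1.458

The missing cell is in the unexposed row: 804 − 569 = 235.
So a = 1010, b = 1677, c = 235, d = 569.
OR = (a·d)/(b·c) = (1010 × 569) / (1677 × 235) = 574690 / 394095 = 1.45825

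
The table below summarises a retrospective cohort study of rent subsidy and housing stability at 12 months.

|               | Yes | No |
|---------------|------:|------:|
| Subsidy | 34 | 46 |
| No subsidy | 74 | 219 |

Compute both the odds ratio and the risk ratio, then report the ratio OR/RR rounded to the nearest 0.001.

Cells: a = 34, b = 46, c = 74, d = 219.
OR = (34·219)/(46·74) = 7446/3404 = 2.18743
Risk in exposed = 34/80 = 0.42500; risk in unexposed = 74/293 = 0.25256; RR = 1.68277
OR/RR = 2.18743 / 1.68277 = 1.29990
The outcome is not rare, so the OR lies further from 1 than the RR.

1.300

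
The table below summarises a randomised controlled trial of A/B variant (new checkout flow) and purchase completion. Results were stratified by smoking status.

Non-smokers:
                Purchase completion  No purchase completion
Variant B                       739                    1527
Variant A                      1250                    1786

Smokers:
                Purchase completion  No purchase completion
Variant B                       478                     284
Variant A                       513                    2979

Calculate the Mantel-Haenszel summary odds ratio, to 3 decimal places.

1.480

OR_MH = Σ(aᵢdᵢ/nᵢ) / Σ(bᵢcᵢ/nᵢ), where nᵢ is the stratum total.
Stratum 1 (Non-smokers): n = 5302; a·d/n = 739·1786/5302 = 248.9351; b·c/n = 1527·1250/5302 = 360.0057
Stratum 2 (Smokers): n = 4254; a·d/n = 478·2979/4254 = 334.7348; b·c/n = 284·513/4254 = 34.2482
OR_MH = (248.9351 + 334.7348) / (360.0057 + 34.2482) = 583.6700 / 394.2539 = 1.48044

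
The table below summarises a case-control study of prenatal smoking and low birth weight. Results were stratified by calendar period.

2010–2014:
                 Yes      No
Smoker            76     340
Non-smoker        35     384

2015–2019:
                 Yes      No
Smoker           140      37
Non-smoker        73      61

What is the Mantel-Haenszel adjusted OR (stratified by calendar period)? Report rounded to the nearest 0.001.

OR_MH = Σ(aᵢdᵢ/nᵢ) / Σ(bᵢcᵢ/nᵢ), where nᵢ is the stratum total.
Stratum 1 (2010–2014): n = 835; a·d/n = 76·384/835 = 34.9509; b·c/n = 340·35/835 = 14.2515
Stratum 2 (2015–2019): n = 311; a·d/n = 140·61/311 = 27.4598; b·c/n = 37·73/311 = 8.6849
OR_MH = (34.9509 + 27.4598) / (14.2515 + 8.6849) = 62.4107 / 22.9364 = 2.72104

2.721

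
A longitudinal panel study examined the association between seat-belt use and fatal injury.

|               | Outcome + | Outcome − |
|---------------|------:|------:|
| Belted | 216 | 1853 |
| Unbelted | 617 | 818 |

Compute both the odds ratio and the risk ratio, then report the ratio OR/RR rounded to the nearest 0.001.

0.636

Cells: a = 216, b = 1853, c = 617, d = 818.
OR = (216·818)/(1853·617) = 176688/1143301 = 0.15454
Risk in exposed = 216/2069 = 0.10440; risk in unexposed = 617/1435 = 0.42997; RR = 0.24281
OR/RR = 0.15454 / 0.24281 = 0.63648
The outcome is not rare, so the OR lies further from 1 than the RR.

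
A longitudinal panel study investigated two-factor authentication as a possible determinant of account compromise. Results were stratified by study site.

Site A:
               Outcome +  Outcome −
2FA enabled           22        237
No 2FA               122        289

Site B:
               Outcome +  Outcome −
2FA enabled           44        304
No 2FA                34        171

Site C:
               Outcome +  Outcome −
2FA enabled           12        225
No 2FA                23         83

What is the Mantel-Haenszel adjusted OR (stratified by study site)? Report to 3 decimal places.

0.338

OR_MH = Σ(aᵢdᵢ/nᵢ) / Σ(bᵢcᵢ/nᵢ), where nᵢ is the stratum total.
Stratum 1 (Site A): n = 670; a·d/n = 22·289/670 = 9.4896; b·c/n = 237·122/670 = 43.1552
Stratum 2 (Site B): n = 553; a·d/n = 44·171/553 = 13.6058; b·c/n = 304·34/553 = 18.6908
Stratum 3 (Site C): n = 343; a·d/n = 12·83/343 = 2.9038; b·c/n = 225·23/343 = 15.0875
OR_MH = (9.4896 + 13.6058 + 2.9038) / (43.1552 + 18.6908 + 15.0875) = 25.9991 / 76.9335 = 0.33794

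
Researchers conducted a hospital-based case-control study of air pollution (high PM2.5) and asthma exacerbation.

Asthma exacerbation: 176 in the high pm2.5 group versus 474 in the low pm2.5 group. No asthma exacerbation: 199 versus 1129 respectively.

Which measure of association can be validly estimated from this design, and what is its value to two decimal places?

From the description: a = 176, b = 199, c = 474, d = 1129.
This is a hospital-based case-control study: participants were sampled on outcome status, so risks in the source population cannot be estimated directly — relative risk is not valid here. The odds ratio is the appropriate measure.
OR = (a·d)/(b·c) = (176 × 1129) / (199 × 474) = 198704 / 94326 = 2.10657

2.11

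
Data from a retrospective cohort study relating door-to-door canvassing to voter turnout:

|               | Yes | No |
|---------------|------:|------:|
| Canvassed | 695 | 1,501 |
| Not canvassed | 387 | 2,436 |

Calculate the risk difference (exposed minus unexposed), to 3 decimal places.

0.179

Cells: a = 695, b = 1501, c = 387, d = 2436.
Risk in exposed = 695/2196 = 0.316485; risk in unexposed = 387/2823 = 0.137088.
Risk difference = 0.316485 − 0.137088 = 0.179396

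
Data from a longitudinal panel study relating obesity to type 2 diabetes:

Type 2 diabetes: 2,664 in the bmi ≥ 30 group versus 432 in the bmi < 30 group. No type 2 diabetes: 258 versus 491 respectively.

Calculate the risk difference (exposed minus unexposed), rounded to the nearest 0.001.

0.444

From the description: a = 2664, b = 258, c = 432, d = 491.
Risk in exposed = 2664/2922 = 0.911704; risk in unexposed = 432/923 = 0.468039.
Risk difference = 0.911704 − 0.468039 = 0.443665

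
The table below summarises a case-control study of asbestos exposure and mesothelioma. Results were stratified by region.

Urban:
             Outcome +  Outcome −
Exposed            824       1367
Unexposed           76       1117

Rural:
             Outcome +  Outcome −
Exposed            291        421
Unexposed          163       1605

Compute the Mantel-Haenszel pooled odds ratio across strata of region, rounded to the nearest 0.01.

OR_MH = Σ(aᵢdᵢ/nᵢ) / Σ(bᵢcᵢ/nᵢ), where nᵢ is the stratum total.
Stratum 1 (Urban): n = 3384; a·d/n = 824·1117/3384 = 271.9882; b·c/n = 1367·76/3384 = 30.7009
Stratum 2 (Rural): n = 2480; a·d/n = 291·1605/2480 = 188.3286; b·c/n = 421·163/2480 = 27.6706
OR_MH = (271.9882 + 188.3286) / (30.7009 + 27.6706) = 460.3168 / 58.3715 = 7.88598

7.89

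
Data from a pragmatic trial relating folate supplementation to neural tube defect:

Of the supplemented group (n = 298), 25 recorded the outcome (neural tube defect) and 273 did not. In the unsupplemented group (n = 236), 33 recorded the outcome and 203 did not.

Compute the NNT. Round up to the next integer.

Risk in treated group = 25/298 = 0.08389; risk in control = 33/236 = 0.13983.
Absolute risk reduction = 0.13983 − 0.08389 = 0.05594
NNT = 1 / ARR = 1 / 0.05594 = 17.877 → round up → 18

18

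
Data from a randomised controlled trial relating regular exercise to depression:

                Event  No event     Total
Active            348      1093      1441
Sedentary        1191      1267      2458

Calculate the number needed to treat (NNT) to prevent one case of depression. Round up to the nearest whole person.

Risk in treated group = 348/1441 = 0.24150; risk in control = 1191/2458 = 0.48454.
Absolute risk reduction = 0.48454 − 0.24150 = 0.24304
NNT = 1 / ARR = 1 / 0.24304 = 4.115 → round up → 5

5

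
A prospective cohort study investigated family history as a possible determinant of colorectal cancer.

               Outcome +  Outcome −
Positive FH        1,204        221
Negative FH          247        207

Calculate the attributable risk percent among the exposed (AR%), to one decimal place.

35.6

Cells: a = 1204, b = 221, c = 247, d = 207.
Risk in exposed = 1204/1425 = 0.84491; risk in unexposed = 247/454 = 0.54405.
RR = 0.84491/0.54405 = 1.55300
AR% = (RR − 1)/RR × 100 = (1.55300 − 1)/1.55300 × 100 = 35.6084%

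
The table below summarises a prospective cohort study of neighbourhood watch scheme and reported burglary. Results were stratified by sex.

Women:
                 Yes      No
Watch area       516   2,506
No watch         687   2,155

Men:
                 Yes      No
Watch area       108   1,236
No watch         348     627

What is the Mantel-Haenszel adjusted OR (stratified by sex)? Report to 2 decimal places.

OR_MH = Σ(aᵢdᵢ/nᵢ) / Σ(bᵢcᵢ/nᵢ), where nᵢ is the stratum total.
Stratum 1 (Women): n = 5864; a·d/n = 516·2155/5864 = 189.6282; b·c/n = 2506·687/5864 = 293.5917
Stratum 2 (Men): n = 2319; a·d/n = 108·627/2319 = 29.2005; b·c/n = 1236·348/2319 = 185.4799
OR_MH = (189.6282 + 29.2005) / (293.5917 + 185.4799) = 218.8288 / 479.0717 = 0.45678

0.46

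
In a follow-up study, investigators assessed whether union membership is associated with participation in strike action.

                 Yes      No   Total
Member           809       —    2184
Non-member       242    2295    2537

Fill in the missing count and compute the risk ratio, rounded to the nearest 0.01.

The missing cell is in the exposed row: 2184 − 809 = 1375.
So a = 809, b = 1375, c = 242, d = 2295.
RR = [a/(a+b)] / [c/(c+d)] = (809/2184) / (242/2537) = 0.37042/0.09539 = 3.88330

3.88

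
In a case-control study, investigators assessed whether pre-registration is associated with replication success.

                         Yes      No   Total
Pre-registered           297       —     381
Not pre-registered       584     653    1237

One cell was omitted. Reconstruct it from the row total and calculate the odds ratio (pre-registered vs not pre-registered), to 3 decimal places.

The missing cell is in the exposed row: 381 − 297 = 84.
So a = 297, b = 84, c = 584, d = 653.
OR = (a·d)/(b·c) = (297 × 653) / (84 × 584) = 193941 / 49056 = 3.95346

3.953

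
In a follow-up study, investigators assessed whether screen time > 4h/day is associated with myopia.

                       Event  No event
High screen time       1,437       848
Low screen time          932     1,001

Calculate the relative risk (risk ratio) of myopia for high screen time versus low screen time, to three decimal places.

1.304

Cells: a = 1437, b = 848, c = 932, d = 1001.
Risk in exposed = 1437/2285 = 0.62888; risk in unexposed = 932/1933 = 0.48215.
RR = 0.62888 / 0.48215 = 1.30433
The risk among the exposed is 1.30 times that among the unexposed.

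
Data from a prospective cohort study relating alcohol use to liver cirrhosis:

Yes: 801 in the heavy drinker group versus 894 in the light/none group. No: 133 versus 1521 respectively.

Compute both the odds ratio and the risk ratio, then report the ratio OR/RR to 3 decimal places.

4.423

From the description: a = 801, b = 133, c = 894, d = 1521.
OR = (801·1521)/(133·894) = 1218321/118902 = 10.24643
Risk in exposed = 801/934 = 0.85760; risk in unexposed = 894/2415 = 0.37019; RR = 2.31668
OR/RR = 10.24643 / 2.31668 = 4.42290
The outcome is not rare, so the OR lies further from 1 than the RR.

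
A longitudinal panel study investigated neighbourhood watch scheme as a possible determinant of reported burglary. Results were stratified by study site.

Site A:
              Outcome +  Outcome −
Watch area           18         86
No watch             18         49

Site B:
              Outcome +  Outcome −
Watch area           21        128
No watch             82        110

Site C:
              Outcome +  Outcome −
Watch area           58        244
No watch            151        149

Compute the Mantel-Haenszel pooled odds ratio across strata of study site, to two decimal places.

0.26

OR_MH = Σ(aᵢdᵢ/nᵢ) / Σ(bᵢcᵢ/nᵢ), where nᵢ is the stratum total.
Stratum 1 (Site A): n = 171; a·d/n = 18·49/171 = 5.1579; b·c/n = 86·18/171 = 9.0526
Stratum 2 (Site B): n = 341; a·d/n = 21·110/341 = 6.7742; b·c/n = 128·82/341 = 30.7801
Stratum 3 (Site C): n = 602; a·d/n = 58·149/602 = 14.3555; b·c/n = 244·151/602 = 61.2027
OR_MH = (5.1579 + 6.7742 + 14.3555) / (9.0526 + 30.7801 + 61.2027) = 26.2876 / 101.0353 = 0.26018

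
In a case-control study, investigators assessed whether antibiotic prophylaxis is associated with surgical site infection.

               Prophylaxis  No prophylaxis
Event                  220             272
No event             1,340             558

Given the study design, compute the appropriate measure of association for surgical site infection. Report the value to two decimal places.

0.34

Reading the table with exposure as columns: a = 220 (Prophylaxis, case), b = 1340 (Prophylaxis, non-case), c = 272 (No prophylaxis, case), d = 558.
This is a case-control study: participants were sampled on outcome status, so risks in the source population cannot be estimated directly — relative risk is not valid here. The odds ratio is the appropriate measure.
OR = (a·d)/(b·c) = (220 × 558) / (1340 × 272) = 122760 / 364480 = 0.33681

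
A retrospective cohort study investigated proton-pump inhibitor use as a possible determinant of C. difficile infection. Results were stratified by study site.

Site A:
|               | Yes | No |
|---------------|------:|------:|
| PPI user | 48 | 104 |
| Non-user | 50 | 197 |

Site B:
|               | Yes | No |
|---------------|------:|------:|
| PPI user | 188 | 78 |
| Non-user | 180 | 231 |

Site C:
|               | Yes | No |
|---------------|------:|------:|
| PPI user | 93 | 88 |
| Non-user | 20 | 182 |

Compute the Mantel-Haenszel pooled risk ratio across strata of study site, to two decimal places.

RR_MH = Σ(aᵢ·n₀ᵢ/nᵢ) / Σ(cᵢ·n₁ᵢ/nᵢ), with n₁ᵢ = aᵢ+bᵢ (exposed), n₀ᵢ = cᵢ+dᵢ (unexposed), nᵢ = n₁ᵢ+n₀ᵢ.
Stratum 1 (Site A): n₁ = 152, n₀ = 247, n = 399; a·n₀/n = 48·247/399 = 29.7143; c·n₁/n = 50·152/399 = 19.0476
Stratum 2 (Site B): n₁ = 266, n₀ = 411, n = 677; a·n₀/n = 188·411/677 = 114.1329; c·n₁/n = 180·266/677 = 70.7238
Stratum 3 (Site C): n₁ = 181, n₀ = 202, n = 383; a·n₀/n = 93·202/383 = 49.0496; c·n₁/n = 20·181/383 = 9.4517
RR_MH = (29.7143 + 114.1329 + 49.0496) / (19.0476 + 70.7238 + 9.4517) = 192.8968 / 99.2231 = 1.94407

1.94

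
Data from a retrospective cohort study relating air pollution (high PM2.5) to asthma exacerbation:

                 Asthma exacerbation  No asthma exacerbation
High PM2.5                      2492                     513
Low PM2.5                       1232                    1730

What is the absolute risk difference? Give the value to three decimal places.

Cells: a = 2492, b = 513, c = 1232, d = 1730.
Risk in exposed = 2492/3005 = 0.829285; risk in unexposed = 1232/2962 = 0.415935.
Risk difference = 0.829285 − 0.415935 = 0.413349

0.413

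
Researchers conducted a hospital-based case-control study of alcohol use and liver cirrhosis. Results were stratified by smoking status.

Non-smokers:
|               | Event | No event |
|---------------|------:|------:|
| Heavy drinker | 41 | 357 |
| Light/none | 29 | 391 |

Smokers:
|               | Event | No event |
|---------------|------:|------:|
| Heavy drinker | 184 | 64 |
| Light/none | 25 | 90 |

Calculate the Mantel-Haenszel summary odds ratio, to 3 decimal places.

3.822

OR_MH = Σ(aᵢdᵢ/nᵢ) / Σ(bᵢcᵢ/nᵢ), where nᵢ is the stratum total.
Stratum 1 (Non-smokers): n = 818; a·d/n = 41·391/818 = 19.5978; b·c/n = 357·29/818 = 12.6565
Stratum 2 (Smokers): n = 363; a·d/n = 184·90/363 = 45.6198; b·c/n = 64·25/363 = 4.4077
OR_MH = (19.5978 + 45.6198) / (12.6565 + 4.4077) = 65.2176 / 17.0642 = 3.82190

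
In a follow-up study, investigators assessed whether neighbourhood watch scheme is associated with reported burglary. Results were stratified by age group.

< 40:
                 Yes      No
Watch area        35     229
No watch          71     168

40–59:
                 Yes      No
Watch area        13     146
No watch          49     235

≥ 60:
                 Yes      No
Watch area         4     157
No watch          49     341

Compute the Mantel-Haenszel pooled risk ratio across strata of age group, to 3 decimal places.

RR_MH = Σ(aᵢ·n₀ᵢ/nᵢ) / Σ(cᵢ·n₁ᵢ/nᵢ), with n₁ᵢ = aᵢ+bᵢ (exposed), n₀ᵢ = cᵢ+dᵢ (unexposed), nᵢ = n₁ᵢ+n₀ᵢ.
Stratum 1 (< 40): n₁ = 264, n₀ = 239, n = 503; a·n₀/n = 35·239/503 = 16.6302; c·n₁/n = 71·264/503 = 37.2644
Stratum 2 (40–59): n₁ = 159, n₀ = 284, n = 443; a·n₀/n = 13·284/443 = 8.3341; c·n₁/n = 49·159/443 = 17.5869
Stratum 3 (≥ 60): n₁ = 161, n₀ = 390, n = 551; a·n₀/n = 4·390/551 = 2.8312; c·n₁/n = 49·161/551 = 14.3176
RR_MH = (16.6302 + 8.3341 + 2.8312) / (37.2644 + 17.5869 + 14.3176) = 27.7955 / 69.1689 = 0.40185

0.402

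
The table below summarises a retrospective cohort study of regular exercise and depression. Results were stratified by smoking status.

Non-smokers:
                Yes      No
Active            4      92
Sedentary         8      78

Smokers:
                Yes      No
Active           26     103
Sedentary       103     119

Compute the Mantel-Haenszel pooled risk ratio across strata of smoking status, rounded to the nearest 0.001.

0.436

RR_MH = Σ(aᵢ·n₀ᵢ/nᵢ) / Σ(cᵢ·n₁ᵢ/nᵢ), with n₁ᵢ = aᵢ+bᵢ (exposed), n₀ᵢ = cᵢ+dᵢ (unexposed), nᵢ = n₁ᵢ+n₀ᵢ.
Stratum 1 (Non-smokers): n₁ = 96, n₀ = 86, n = 182; a·n₀/n = 4·86/182 = 1.8901; c·n₁/n = 8·96/182 = 4.2198
Stratum 2 (Smokers): n₁ = 129, n₀ = 222, n = 351; a·n₀/n = 26·222/351 = 16.4444; c·n₁/n = 103·129/351 = 37.8547
RR_MH = (1.8901 + 16.4444) / (4.2198 + 37.8547) = 18.3346 / 42.0745 = 0.43576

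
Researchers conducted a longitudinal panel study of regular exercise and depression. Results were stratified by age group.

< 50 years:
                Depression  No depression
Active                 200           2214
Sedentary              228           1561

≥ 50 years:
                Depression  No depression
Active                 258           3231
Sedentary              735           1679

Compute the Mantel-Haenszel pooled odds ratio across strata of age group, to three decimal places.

OR_MH = Σ(aᵢdᵢ/nᵢ) / Σ(bᵢcᵢ/nᵢ), where nᵢ is the stratum total.
Stratum 1 (< 50 years): n = 4203; a·d/n = 200·1561/4203 = 74.2803; b·c/n = 2214·228/4203 = 120.1028
Stratum 2 (≥ 50 years): n = 5903; a·d/n = 258·1679/5903 = 73.3834; b·c/n = 3231·735/5903 = 402.3014
OR_MH = (74.2803 + 73.3834) / (120.1028 + 402.3014) = 147.6636 / 522.4042 = 0.28266

0.283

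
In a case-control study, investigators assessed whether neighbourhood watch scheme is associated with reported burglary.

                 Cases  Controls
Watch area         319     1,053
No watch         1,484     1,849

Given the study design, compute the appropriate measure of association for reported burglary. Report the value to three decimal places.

0.377

Cells: a = 319, b = 1053, c = 1484, d = 1849.
This is a case-control study: participants were sampled on outcome status, so risks in the source population cannot be estimated directly — relative risk is not valid here. The odds ratio is the appropriate measure.
OR = (a·d)/(b·c) = (319 × 1849) / (1053 × 1484) = 589831 / 1562652 = 0.37746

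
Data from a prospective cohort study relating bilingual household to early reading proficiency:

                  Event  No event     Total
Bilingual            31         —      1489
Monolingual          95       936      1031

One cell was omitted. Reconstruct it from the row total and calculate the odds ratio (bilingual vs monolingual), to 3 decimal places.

The missing cell is in the exposed row: 1489 − 31 = 1458.
So a = 31, b = 1458, c = 95, d = 936.
OR = (a·d)/(b·c) = (31 × 936) / (1458 × 95) = 29016 / 138510 = 0.20949

0.209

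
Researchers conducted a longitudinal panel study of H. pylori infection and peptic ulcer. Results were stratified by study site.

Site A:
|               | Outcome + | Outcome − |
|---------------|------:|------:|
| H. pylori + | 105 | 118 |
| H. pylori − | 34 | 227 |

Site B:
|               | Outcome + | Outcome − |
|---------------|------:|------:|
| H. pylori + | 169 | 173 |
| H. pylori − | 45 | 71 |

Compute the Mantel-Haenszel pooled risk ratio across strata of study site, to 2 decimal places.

2.02

RR_MH = Σ(aᵢ·n₀ᵢ/nᵢ) / Σ(cᵢ·n₁ᵢ/nᵢ), with n₁ᵢ = aᵢ+bᵢ (exposed), n₀ᵢ = cᵢ+dᵢ (unexposed), nᵢ = n₁ᵢ+n₀ᵢ.
Stratum 1 (Site A): n₁ = 223, n₀ = 261, n = 484; a·n₀/n = 105·261/484 = 56.6219; c·n₁/n = 34·223/484 = 15.6653
Stratum 2 (Site B): n₁ = 342, n₀ = 116, n = 458; a·n₀/n = 169·116/458 = 42.8035; c·n₁/n = 45·342/458 = 33.6026
RR_MH = (56.6219 + 42.8035) / (15.6653 + 33.6026) = 99.4254 / 49.2679 = 2.01806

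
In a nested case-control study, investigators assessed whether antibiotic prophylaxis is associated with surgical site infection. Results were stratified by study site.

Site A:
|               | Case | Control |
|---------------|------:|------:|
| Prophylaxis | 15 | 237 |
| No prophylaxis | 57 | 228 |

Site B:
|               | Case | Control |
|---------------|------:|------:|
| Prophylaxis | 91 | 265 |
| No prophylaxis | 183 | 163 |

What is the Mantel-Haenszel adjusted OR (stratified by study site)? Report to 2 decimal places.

0.29

OR_MH = Σ(aᵢdᵢ/nᵢ) / Σ(bᵢcᵢ/nᵢ), where nᵢ is the stratum total.
Stratum 1 (Site A): n = 537; a·d/n = 15·228/537 = 6.3687; b·c/n = 237·57/537 = 25.1564
Stratum 2 (Site B): n = 702; a·d/n = 91·163/702 = 21.1296; b·c/n = 265·183/702 = 69.0812
OR_MH = (6.3687 + 21.1296) / (25.1564 + 69.0812) = 27.4983 / 94.2376 = 0.29180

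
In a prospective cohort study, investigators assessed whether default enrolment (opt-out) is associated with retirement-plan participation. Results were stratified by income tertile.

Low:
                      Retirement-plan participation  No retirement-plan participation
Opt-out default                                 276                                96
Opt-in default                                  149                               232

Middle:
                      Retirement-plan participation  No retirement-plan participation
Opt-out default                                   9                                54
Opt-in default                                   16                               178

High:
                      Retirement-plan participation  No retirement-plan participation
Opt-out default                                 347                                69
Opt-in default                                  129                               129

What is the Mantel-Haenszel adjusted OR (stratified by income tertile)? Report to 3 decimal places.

4.434

OR_MH = Σ(aᵢdᵢ/nᵢ) / Σ(bᵢcᵢ/nᵢ), where nᵢ is the stratum total.
Stratum 1 (Low): n = 753; a·d/n = 276·232/753 = 85.0359; b·c/n = 96·149/753 = 18.9960
Stratum 2 (Middle): n = 257; a·d/n = 9·178/257 = 6.2335; b·c/n = 54·16/257 = 3.3619
Stratum 3 (High): n = 674; a·d/n = 347·129/674 = 66.4139; b·c/n = 69·129/674 = 13.2062
OR_MH = (85.0359 + 6.2335 + 66.4139) / (18.9960 + 3.3619 + 13.2062) = 157.6833 / 35.5641 = 4.43377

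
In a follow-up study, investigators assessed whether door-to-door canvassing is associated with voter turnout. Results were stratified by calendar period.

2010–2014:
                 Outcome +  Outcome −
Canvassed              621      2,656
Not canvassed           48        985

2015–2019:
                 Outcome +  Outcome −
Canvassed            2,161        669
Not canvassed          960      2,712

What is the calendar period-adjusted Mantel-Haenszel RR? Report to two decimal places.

RR_MH = Σ(aᵢ·n₀ᵢ/nᵢ) / Σ(cᵢ·n₁ᵢ/nᵢ), with n₁ᵢ = aᵢ+bᵢ (exposed), n₀ᵢ = cᵢ+dᵢ (unexposed), nᵢ = n₁ᵢ+n₀ᵢ.
Stratum 1 (2010–2014): n₁ = 3277, n₀ = 1033, n = 4310; a·n₀/n = 621·1033/4310 = 148.8383; c·n₁/n = 48·3277/4310 = 36.4956
Stratum 2 (2015–2019): n₁ = 2830, n₀ = 3672, n = 6502; a·n₀/n = 2161·3672/6502 = 1220.4233; c·n₁/n = 960·2830/6502 = 417.8407
RR_MH = (148.8383 + 1220.4233) / (36.4956 + 417.8407) = 1369.2615 / 454.3363 = 3.01376

3.01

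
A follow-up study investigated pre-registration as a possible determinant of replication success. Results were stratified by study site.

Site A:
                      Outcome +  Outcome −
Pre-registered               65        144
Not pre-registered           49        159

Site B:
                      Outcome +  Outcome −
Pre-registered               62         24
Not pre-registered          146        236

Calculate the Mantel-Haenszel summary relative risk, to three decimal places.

RR_MH = Σ(aᵢ·n₀ᵢ/nᵢ) / Σ(cᵢ·n₁ᵢ/nᵢ), with n₁ᵢ = aᵢ+bᵢ (exposed), n₀ᵢ = cᵢ+dᵢ (unexposed), nᵢ = n₁ᵢ+n₀ᵢ.
Stratum 1 (Site A): n₁ = 209, n₀ = 208, n = 417; a·n₀/n = 65·208/417 = 32.4221; c·n₁/n = 49·209/417 = 24.5588
Stratum 2 (Site B): n₁ = 86, n₀ = 382, n = 468; a·n₀/n = 62·382/468 = 50.6068; c·n₁/n = 146·86/468 = 26.8291
RR_MH = (32.4221 + 50.6068) / (24.5588 + 26.8291) = 83.0289 / 51.3878 = 1.61573

1.616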